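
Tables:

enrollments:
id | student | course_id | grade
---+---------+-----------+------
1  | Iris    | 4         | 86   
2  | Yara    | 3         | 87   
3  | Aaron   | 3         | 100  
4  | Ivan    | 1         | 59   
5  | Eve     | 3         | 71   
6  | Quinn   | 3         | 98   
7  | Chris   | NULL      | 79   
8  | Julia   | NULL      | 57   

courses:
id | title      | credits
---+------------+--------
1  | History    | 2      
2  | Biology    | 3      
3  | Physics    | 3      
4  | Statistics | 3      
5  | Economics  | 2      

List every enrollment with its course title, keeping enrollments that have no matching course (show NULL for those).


LEFT JOIN keeps every row from enrollments (the left table); where course_id has no match in courses, the course columns become NULL. Walk through each enrollment:
  - enrollment 1 (Iris): course_id=4 -> matches Statistics
  - enrollment 2 (Yara): course_id=3 -> matches Physics
  - enrollment 3 (Aaron): course_id=3 -> matches Physics
  - enrollment 4 (Ivan): course_id=1 -> matches History
  - enrollment 5 (Eve): course_id=3 -> matches Physics
  - enrollment 6 (Quinn): course_id=3 -> matches Physics
  - enrollment 7 (Chris): course_id=NULL, no match -> kept with NULL
  - enrollment 8 (Julia): course_id=NULL, no match -> kept with NULL
All 8 rows appear; 2 have NULL course.

SQL:
SELECT a.student, b.title AS course
FROM enrollments a
LEFT JOIN courses b ON a.course_id = b.id

Result:
student | course    
--------+-----------
Iris    | Statistics
Yara    | Physics   
Aaron   | Physics   
Ivan    | History   
Eve     | Physics   
Quinn   | Physics   
Chris   | NULL      
Julia   | NULL      


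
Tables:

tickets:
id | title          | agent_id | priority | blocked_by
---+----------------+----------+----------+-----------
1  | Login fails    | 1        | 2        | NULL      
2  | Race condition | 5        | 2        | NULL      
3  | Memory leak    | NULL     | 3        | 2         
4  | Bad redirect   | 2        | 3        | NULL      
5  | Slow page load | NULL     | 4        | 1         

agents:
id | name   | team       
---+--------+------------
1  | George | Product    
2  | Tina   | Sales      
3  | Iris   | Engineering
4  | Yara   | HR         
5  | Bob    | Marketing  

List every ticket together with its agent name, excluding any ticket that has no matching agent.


INNER JOIN keeps only tickets rows whose agent_id matches an id in agents. Walk through each ticket:
  - ticket 1 (Login fails): agent_id=1 -> matches George
  - ticket 2 (Race condition): agent_id=5 -> matches Bob
  - ticket 3 (Memory leak): agent_id=NULL, no match -> dropped
  - ticket 4 (Bad redirect): agent_id=2 -> matches Tina
  - ticket 5 (Slow page load): agent_id=NULL, no match -> dropped
So 2 of 5 rows are dropped.

SQL:
SELECT a.title, b.name AS agent
FROM tickets a
INNER JOIN agents b ON a.agent_id = b.id

Result:
title          | agent 
---------------+-------
Login fails    | George
Race condition | Bob   
Bad redirect   | Tina  


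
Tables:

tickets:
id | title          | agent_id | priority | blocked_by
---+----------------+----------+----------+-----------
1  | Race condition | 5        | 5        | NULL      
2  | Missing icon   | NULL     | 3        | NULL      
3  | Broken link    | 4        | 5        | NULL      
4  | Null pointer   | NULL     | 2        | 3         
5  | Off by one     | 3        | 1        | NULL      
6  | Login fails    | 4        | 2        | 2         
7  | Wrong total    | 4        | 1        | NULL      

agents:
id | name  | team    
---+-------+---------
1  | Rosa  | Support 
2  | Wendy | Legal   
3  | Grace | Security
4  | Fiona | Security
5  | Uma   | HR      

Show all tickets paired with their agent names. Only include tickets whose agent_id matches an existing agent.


INNER JOIN keeps only tickets rows whose agent_id matches an id in agents. Walk through each ticket:
  - ticket 1 (Race condition): agent_id=5 -> matches Uma
  - ticket 2 (Missing icon): agent_id=NULL, no match -> dropped
  - ticket 3 (Broken link): agent_id=4 -> matches Fiona
  - ticket 4 (Null pointer): agent_id=NULL, no match -> dropped
  - ticket 5 (Off by one): agent_id=3 -> matches Grace
  - ticket 6 (Login fails): agent_id=4 -> matches Fiona
  - ticket 7 (Wrong total): agent_id=4 -> matches Fiona
So 2 of 7 rows are dropped.

SQL:
SELECT a.title, b.name AS agent
FROM tickets a
INNER JOIN agents b ON a.agent_id = b.id

Result:
title          | agent
---------------+------
Race condition | Uma  
Broken link    | Fiona
Off by one     | Grace
Login fails    | Fiona
Wrong total    | Fiona


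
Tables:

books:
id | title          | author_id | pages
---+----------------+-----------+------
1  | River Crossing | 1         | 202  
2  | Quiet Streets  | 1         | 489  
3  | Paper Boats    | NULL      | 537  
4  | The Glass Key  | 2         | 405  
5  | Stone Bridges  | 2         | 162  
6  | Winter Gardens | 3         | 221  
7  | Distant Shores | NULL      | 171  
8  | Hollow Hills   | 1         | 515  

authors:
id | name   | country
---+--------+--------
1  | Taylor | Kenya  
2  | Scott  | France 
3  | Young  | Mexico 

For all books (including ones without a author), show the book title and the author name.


LEFT JOIN keeps every row from books (the left table); where author_id has no match in authors, the author columns become NULL. Walk through each book:
  - book 1 (River Crossing): author_id=1 -> matches Taylor
  - book 2 (Quiet Streets): author_id=1 -> matches Taylor
  - book 3 (Paper Boats): author_id=NULL, no match -> kept with NULL
  - book 4 (The Glass Key): author_id=2 -> matches Scott
  - book 5 (Stone Bridges): author_id=2 -> matches Scott
  - book 6 (Winter Gardens): author_id=3 -> matches Young
  - book 7 (Distant Shores): author_id=NULL, no match -> kept with NULL
  - book 8 (Hollow Hills): author_id=1 -> matches Taylor
All 8 rows appear; 2 have NULL author.

SQL:
SELECT a.title, b.name AS author
FROM books a
LEFT JOIN authors b ON a.author_id = b.id

Result:
title          | author
---------------+-------
River Crossing | Taylor
Quiet Streets  | Taylor
Paper Boats    | NULL  
The Glass Key  | Scott 
Stone Bridges  | Scott 
Winter Gardens | Young 
Distant Shores | NULL  
Hollow Hills   | Taylor


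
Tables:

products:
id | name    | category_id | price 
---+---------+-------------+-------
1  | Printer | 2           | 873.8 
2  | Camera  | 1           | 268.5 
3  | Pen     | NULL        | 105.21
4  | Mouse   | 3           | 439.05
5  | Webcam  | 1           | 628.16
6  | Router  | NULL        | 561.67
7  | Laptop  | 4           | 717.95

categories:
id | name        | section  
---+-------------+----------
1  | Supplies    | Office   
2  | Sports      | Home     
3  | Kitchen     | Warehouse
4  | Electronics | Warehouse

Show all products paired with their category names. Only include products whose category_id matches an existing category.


INNER JOIN keeps only products rows whose category_id matches an id in categories. Walk through each product:
  - product 1 (Printer): category_id=2 -> matches Sports
  - product 2 (Camera): category_id=1 -> matches Supplies
  - product 3 (Pen): category_id=NULL, no match -> dropped
  - product 4 (Mouse): category_id=3 -> matches Kitchen
  - product 5 (Webcam): category_id=1 -> matches Supplies
  - product 6 (Router): category_id=NULL, no match -> dropped
  - product 7 (Laptop): category_id=4 -> matches Electronics
So 2 of 7 rows are dropped.

SQL:
SELECT a.name, b.name AS category
FROM products a
INNER JOIN categories b ON a.category_id = b.id

Result:
name    | category   
--------+------------
Printer | Sports     
Camera  | Supplies   
Mouse   | Kitchen    
Webcam  | Supplies   
Laptop  | Electronics


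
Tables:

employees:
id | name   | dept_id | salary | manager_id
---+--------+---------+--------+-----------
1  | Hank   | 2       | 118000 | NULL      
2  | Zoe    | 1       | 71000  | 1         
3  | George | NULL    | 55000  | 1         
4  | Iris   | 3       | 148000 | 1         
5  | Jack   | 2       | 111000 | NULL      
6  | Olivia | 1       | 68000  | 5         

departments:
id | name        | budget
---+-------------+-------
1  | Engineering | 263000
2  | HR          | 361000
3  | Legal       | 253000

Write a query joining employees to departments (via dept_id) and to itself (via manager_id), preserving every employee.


Two LEFT JOINs from the same base table employees: one to departments via dept_id, one to employees itself via manager_id. Both are LEFT so every employee is preserved.
Match against departments:
  - employee 1 (Hank): dept_id=2 -> matches HR
  - employee 2 (Zoe): dept_id=1 -> matches Engineering
  - employee 3 (George): dept_id=NULL, no match -> kept with NULL
  - employee 4 (Iris): dept_id=3 -> matches Legal
  - employee 5 (Jack): dept_id=2 -> matches HR
  - employee 6 (Olivia): dept_id=1 -> matches Engineering
Match against employees (self):
  - employee 1 (Hank): manager_id=NULL -> NULL
  - employee 2 (Zoe): manager_id=1 -> Hank
  - employee 3 (George): manager_id=1 -> Hank
  - employee 4 (Iris): manager_id=1 -> Hank
  - employee 5 (Jack): manager_id=NULL -> NULL
  - employee 6 (Olivia): manager_id=5 -> Jack

SQL:
SELECT a.name, b.name AS department, c.name AS manager
FROM employees a
LEFT JOIN departments b ON a.dept_id = b.id
LEFT JOIN employees c ON a.manager_id = c.id

Result:
name   | department  | manager
-------+-------------+--------
Hank   | HR          | NULL   
Zoe    | Engineering | Hank   
George | NULL        | Hank   
Iris   | Legal       | Hank   
Jack   | HR          | NULL   
Olivia | Engineering | Jack   


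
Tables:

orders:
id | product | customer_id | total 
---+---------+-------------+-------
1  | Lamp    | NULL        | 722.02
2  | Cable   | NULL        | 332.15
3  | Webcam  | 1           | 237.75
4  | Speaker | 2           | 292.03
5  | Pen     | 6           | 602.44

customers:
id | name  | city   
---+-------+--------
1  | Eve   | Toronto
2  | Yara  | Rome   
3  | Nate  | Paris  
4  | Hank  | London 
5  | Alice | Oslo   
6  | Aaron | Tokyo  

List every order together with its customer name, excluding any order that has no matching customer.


INNER JOIN keeps only orders rows whose customer_id matches an id in customers. Walk through each order:
  - order 1 (Lamp): customer_id=NULL, no match -> dropped
  - order 2 (Cable): customer_id=NULL, no match -> dropped
  - order 3 (Webcam): customer_id=1 -> matches Eve
  - order 4 (Speaker): customer_id=2 -> matches Yara
  - order 5 (Pen): customer_id=6 -> matches Aaron
So 2 of 5 rows are dropped.

SQL:
SELECT a.product, b.name AS customer
FROM orders a
INNER JOIN customers b ON a.customer_id = b.id

Result:
product | customer
--------+---------
Webcam  | Eve     
Speaker | Yara    
Pen     | Aaron   


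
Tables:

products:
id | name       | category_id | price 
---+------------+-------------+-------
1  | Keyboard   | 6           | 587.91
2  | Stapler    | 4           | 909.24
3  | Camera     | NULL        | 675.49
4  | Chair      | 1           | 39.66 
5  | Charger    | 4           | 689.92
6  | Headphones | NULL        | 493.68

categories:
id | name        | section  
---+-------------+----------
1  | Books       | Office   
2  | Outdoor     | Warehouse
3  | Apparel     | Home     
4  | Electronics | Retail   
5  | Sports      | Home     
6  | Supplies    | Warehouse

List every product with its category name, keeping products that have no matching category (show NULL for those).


LEFT JOIN keeps every row from products (the left table); where category_id has no match in categories, the category columns become NULL. Walk through each product:
  - product 1 (Keyboard): category_id=6 -> matches Supplies
  - product 2 (Stapler): category_id=4 -> matches Electronics
  - product 3 (Camera): category_id=NULL, no match -> kept with NULL
  - product 4 (Chair): category_id=1 -> matches Books
  - product 5 (Charger): category_id=4 -> matches Electronics
  - product 6 (Headphones): category_id=NULL, no match -> kept with NULL
All 6 rows appear; 2 have NULL category.

SQL:
SELECT a.name, b.name AS category
FROM products a
LEFT JOIN categories b ON a.category_id = b.id

Result:
name       | category   
-----------+------------
Keyboard   | Supplies   
Stapler    | Electronics
Camera     | NULL       
Chair      | Books      
Charger    | Electronics
Headphones | NULL       


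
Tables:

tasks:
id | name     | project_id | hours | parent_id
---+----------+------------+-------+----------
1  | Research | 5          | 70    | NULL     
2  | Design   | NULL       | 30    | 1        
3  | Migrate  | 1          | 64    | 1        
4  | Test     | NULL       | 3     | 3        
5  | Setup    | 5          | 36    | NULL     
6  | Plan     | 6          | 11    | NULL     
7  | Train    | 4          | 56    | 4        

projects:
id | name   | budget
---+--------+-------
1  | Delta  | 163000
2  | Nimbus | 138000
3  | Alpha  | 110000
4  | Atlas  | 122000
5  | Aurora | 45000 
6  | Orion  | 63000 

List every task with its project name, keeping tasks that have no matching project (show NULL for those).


LEFT JOIN keeps every row from tasks (the left table); where project_id has no match in projects, the project columns become NULL. Walk through each task:
  - task 1 (Research): project_id=5 -> matches Aurora
  - task 2 (Design): project_id=NULL, no match -> kept with NULL
  - task 3 (Migrate): project_id=1 -> matches Delta
  - task 4 (Test): project_id=NULL, no match -> kept with NULL
  - task 5 (Setup): project_id=5 -> matches Aurora
  - task 6 (Plan): project_id=6 -> matches Orion
  - task 7 (Train): project_id=4 -> matches Atlas
All 7 rows appear; 2 have NULL project.

SQL:
SELECT a.name, b.name AS project
FROM tasks a
LEFT JOIN projects b ON a.project_id = b.id

Result:
name     | project
---------+--------
Research | Aurora 
Design   | NULL   
Migrate  | Delta  
Test     | NULL   
Setup    | Aurora 
Plan     | Orion  
Train    | Atlas  


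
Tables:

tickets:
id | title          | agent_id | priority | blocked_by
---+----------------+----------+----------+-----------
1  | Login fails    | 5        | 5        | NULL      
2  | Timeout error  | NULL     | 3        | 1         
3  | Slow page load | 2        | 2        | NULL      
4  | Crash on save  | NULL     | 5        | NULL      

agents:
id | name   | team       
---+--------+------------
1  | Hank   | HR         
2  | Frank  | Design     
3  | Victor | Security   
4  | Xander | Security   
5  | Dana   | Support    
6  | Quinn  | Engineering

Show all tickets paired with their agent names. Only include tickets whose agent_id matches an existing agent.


INNER JOIN keeps only tickets rows whose agent_id matches an id in agents. Walk through each ticket:
  - ticket 1 (Login fails): agent_id=5 -> matches Dana
  - ticket 2 (Timeout error): agent_id=NULL, no match -> dropped
  - ticket 3 (Slow page load): agent_id=2 -> matches Frank
  - ticket 4 (Crash on save): agent_id=NULL, no match -> dropped
So 2 of 4 rows are dropped.

SQL:
SELECT a.title, b.name AS agent
FROM tickets a
INNER JOIN agents b ON a.agent_id = b.id

Result:
title          | agent
---------------+------
Login fails    | Dana 
Slow page load | Frank


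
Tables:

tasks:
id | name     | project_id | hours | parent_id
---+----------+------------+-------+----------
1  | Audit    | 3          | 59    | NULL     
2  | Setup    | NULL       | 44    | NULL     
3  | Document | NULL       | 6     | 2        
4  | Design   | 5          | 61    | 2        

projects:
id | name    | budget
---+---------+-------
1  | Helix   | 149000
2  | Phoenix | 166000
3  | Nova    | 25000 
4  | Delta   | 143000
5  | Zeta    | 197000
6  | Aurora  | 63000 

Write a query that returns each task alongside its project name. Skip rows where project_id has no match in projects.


INNER JOIN keeps only tasks rows whose project_id matches an id in projects. Walk through each task:
  - task 1 (Audit): project_id=3 -> matches Nova
  - task 2 (Setup): project_id=NULL, no match -> dropped
  - task 3 (Document): project_id=NULL, no match -> dropped
  - task 4 (Design): project_id=5 -> matches Zeta
So 2 of 4 rows are dropped.

SQL:
SELECT a.name, b.name AS project
FROM tasks a
INNER JOIN projects b ON a.project_id = b.id

Result:
name   | project
-------+--------
Audit  | Nova   
Design | Zeta   


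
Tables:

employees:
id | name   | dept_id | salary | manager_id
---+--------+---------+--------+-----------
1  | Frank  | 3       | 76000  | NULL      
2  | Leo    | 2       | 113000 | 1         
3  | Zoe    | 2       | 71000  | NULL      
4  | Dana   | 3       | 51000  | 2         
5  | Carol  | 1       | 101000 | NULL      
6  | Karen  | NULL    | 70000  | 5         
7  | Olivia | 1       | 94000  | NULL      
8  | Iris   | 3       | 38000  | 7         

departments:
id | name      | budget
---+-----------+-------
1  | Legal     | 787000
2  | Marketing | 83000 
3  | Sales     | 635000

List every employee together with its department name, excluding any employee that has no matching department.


INNER JOIN keeps only employees rows whose dept_id matches an id in departments. Walk through each employee:
  - employee 1 (Frank): dept_id=3 -> matches Sales
  - employee 2 (Leo): dept_id=2 -> matches Marketing
  - employee 3 (Zoe): dept_id=2 -> matches Marketing
  - employee 4 (Dana): dept_id=3 -> matches Sales
  - employee 5 (Carol): dept_id=1 -> matches Legal
  - employee 6 (Karen): dept_id=NULL, no match -> dropped
  - employee 7 (Olivia): dept_id=1 -> matches Legal
  - employee 8 (Iris): dept_id=3 -> matches Sales
So 1 of 8 rows is dropped.

SQL:
SELECT a.name, b.name AS department
FROM employees a
INNER JOIN departments b ON a.dept_id = b.id

Result:
name   | department
-------+-----------
Frank  | Sales     
Leo    | Marketing 
Zoe    | Marketing 
Dana   | Sales     
Carol  | Legal     
Olivia | Legal     
Iris   | Sales     


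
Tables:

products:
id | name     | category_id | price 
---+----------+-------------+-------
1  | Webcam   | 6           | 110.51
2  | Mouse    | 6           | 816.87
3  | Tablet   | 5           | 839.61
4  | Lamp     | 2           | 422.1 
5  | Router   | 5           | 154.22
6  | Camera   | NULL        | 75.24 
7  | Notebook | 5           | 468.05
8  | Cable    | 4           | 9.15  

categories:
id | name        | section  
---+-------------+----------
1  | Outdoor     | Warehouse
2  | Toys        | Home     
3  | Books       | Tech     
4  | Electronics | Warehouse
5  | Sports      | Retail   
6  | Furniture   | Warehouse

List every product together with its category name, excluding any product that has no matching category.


INNER JOIN keeps only products rows whose category_id matches an id in categories. Walk through each product:
  - product 1 (Webcam): category_id=6 -> matches Furniture
  - product 2 (Mouse): category_id=6 -> matches Furniture
  - product 3 (Tablet): category_id=5 -> matches Sports
  - product 4 (Lamp): category_id=2 -> matches Toys
  - product 5 (Router): category_id=5 -> matches Sports
  - product 6 (Camera): category_id=NULL, no match -> dropped
  - product 7 (Notebook): category_id=5 -> matches Sports
  - product 8 (Cable): category_id=4 -> matches Electronics
So 1 of 8 rows is dropped.

SQL:
SELECT a.name, b.name AS category
FROM products a
INNER JOIN categories b ON a.category_id = b.id

Result:
name     | category   
---------+------------
Webcam   | Furniture  
Mouse    | Furniture  
Tablet   | Sports     
Lamp     | Toys       
Router   | Sports     
Notebook | Sports     
Cable    | Electronics


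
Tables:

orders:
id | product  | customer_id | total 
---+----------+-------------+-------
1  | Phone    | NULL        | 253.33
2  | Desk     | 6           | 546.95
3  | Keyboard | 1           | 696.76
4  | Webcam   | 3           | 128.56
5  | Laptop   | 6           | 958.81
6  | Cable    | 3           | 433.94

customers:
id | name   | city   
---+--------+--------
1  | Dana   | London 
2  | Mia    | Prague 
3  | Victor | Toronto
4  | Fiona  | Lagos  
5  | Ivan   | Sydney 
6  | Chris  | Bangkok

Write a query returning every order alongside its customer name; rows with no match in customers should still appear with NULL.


LEFT JOIN keeps every row from orders (the left table); where customer_id has no match in customers, the customer columns become NULL. Walk through each order:
  - order 1 (Phone): customer_id=NULL, no match -> kept with NULL
  - order 2 (Desk): customer_id=6 -> matches Chris
  - order 3 (Keyboard): customer_id=1 -> matches Dana
  - order 4 (Webcam): customer_id=3 -> matches Victor
  - order 5 (Laptop): customer_id=6 -> matches Chris
  - order 6 (Cable): customer_id=3 -> matches Victor
All 6 rows appear; 1 has NULL customer.

SQL:
SELECT a.product, b.name AS customer
FROM orders a
LEFT JOIN customers b ON a.customer_id = b.id

Result:
product  | customer
---------+---------
Phone    | NULL    
Desk     | Chris   
Keyboard | Dana    
Webcam   | Victor  
Laptop   | Chris   
Cable    | Victor  


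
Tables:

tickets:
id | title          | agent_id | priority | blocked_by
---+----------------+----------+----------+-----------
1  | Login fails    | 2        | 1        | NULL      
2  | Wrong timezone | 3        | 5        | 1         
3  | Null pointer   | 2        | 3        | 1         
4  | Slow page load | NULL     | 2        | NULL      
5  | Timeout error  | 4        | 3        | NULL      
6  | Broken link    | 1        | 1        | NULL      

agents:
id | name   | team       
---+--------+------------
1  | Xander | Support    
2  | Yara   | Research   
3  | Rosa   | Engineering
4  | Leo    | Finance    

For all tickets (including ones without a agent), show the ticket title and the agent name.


LEFT JOIN keeps every row from tickets (the left table); where agent_id has no match in agents, the agent columns become NULL. Walk through each ticket:
  - ticket 1 (Login fails): agent_id=2 -> matches Yara
  - ticket 2 (Wrong timezone): agent_id=3 -> matches Rosa
  - ticket 3 (Null pointer): agent_id=2 -> matches Yara
  - ticket 4 (Slow page load): agent_id=NULL, no match -> kept with NULL
  - ticket 5 (Timeout error): agent_id=4 -> matches Leo
  - ticket 6 (Broken link): agent_id=1 -> matches Xander
All 6 rows appear; 1 has NULL agent.

SQL:
SELECT a.title, b.name AS agent
FROM tickets a
LEFT JOIN agents b ON a.agent_id = b.id

Result:
title          | agent 
---------------+-------
Login fails    | Yara  
Wrong timezone | Rosa  
Null pointer   | Yara  
Slow page load | NULL  
Timeout error  | Leo   
Broken link    | Xander


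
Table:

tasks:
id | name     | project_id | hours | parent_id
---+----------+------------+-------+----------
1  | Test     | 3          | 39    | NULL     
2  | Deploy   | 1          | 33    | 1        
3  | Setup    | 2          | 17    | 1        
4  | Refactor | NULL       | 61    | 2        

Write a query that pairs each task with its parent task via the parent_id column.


This is a self-join: tasks is joined to a second copy of itself, matching each row's parent_id to another row's id. Use LEFT JOIN so rows with parent_id=NULL are kept.
  - task 1 (Test): parent_id=NULL -> NULL
  - task 2 (Deploy): parent_id=1 -> Test
  - task 3 (Setup): parent_id=1 -> Test
  - task 4 (Refactor): parent_id=2 -> Deploy

SQL:
SELECT a.name AS item, b.name AS parent
FROM tasks a
LEFT JOIN tasks b ON a.parent_id = b.id

Result:
item     | parent
---------+-------
Test     | NULL  
Deploy   | Test  
Setup    | Test  
Refactor | Deploy


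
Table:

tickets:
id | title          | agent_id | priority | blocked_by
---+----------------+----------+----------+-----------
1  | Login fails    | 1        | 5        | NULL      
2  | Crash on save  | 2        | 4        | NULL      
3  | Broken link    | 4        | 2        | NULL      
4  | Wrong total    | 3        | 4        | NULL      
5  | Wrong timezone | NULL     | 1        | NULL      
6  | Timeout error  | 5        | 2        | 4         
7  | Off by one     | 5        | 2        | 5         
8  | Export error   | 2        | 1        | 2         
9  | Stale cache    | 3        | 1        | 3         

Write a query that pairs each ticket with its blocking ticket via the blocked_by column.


This is a self-join: tickets is joined to a second copy of itself, matching each row's blocked_by to another row's id. Use LEFT JOIN so rows with blocked_by=NULL are kept.
  - ticket 1 (Login fails): blocked_by=NULL -> NULL
  - ticket 2 (Crash on save): blocked_by=NULL -> NULL
  - ticket 3 (Broken link): blocked_by=NULL -> NULL
  - ticket 4 (Wrong total): blocked_by=NULL -> NULL
  - ticket 5 (Wrong timezone): blocked_by=NULL -> NULL
  - ticket 6 (Timeout error): blocked_by=4 -> Wrong total
  - ticket 7 (Off by one): blocked_by=5 -> Wrong timezone
  - ticket 8 (Export error): blocked_by=2 -> Crash on save
  - ticket 9 (Stale cache): blocked_by=3 -> Broken link

SQL:
SELECT a.title AS item, b.title AS blocked_by
FROM tickets a
LEFT JOIN tickets b ON a.blocked_by = b.id

Result:
item           | blocked_by    
---------------+---------------
Login fails    | NULL          
Crash on save  | NULL          
Broken link    | NULL          
Wrong total    | NULL          
Wrong timezone | NULL          
Timeout error  | Wrong total   
Off by one     | Wrong timezone
Export error   | Crash on save 
Stale cache    | Broken link   


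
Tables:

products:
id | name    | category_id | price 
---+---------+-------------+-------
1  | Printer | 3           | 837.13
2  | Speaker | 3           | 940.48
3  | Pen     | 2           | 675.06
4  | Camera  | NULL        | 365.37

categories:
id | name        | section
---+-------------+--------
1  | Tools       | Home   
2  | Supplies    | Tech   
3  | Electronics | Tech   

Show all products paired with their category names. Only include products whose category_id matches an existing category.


INNER JOIN keeps only products rows whose category_id matches an id in categories. Walk through each product:
  - product 1 (Printer): category_id=3 -> matches Electronics
  - product 2 (Speaker): category_id=3 -> matches Electronics
  - product 3 (Pen): category_id=2 -> matches Supplies
  - product 4 (Camera): category_id=NULL, no match -> dropped
So 1 of 4 rows is dropped.

SQL:
SELECT a.name, b.name AS category
FROM products a
INNER JOIN categories b ON a.category_id = b.id

Result:
name    | category   
--------+------------
Printer | Electronics
Speaker | Electronics
Pen     | Supplies   


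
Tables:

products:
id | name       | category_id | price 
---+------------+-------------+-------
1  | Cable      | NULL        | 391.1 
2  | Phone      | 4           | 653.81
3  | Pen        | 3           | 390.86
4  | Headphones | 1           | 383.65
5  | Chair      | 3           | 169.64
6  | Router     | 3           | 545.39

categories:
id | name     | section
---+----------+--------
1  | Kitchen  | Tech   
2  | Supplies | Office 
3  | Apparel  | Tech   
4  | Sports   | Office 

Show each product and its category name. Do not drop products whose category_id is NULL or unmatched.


LEFT JOIN keeps every row from products (the left table); where category_id has no match in categories, the category columns become NULL. Walk through each product:
  - product 1 (Cable): category_id=NULL, no match -> kept with NULL
  - product 2 (Phone): category_id=4 -> matches Sports
  - product 3 (Pen): category_id=3 -> matches Apparel
  - product 4 (Headphones): category_id=1 -> matches Kitchen
  - product 5 (Chair): category_id=3 -> matches Apparel
  - product 6 (Router): category_id=3 -> matches Apparel
All 6 rows appear; 1 has NULL category.

SQL:
SELECT a.name, b.name AS category
FROM products a
LEFT JOIN categories b ON a.category_id = b.id

Result:
name       | category
-----------+---------
Cable      | NULL    
Phone      | Sports  
Pen        | Apparel 
Headphones | Kitchen 
Chair      | Apparel 
Router     | Apparel 


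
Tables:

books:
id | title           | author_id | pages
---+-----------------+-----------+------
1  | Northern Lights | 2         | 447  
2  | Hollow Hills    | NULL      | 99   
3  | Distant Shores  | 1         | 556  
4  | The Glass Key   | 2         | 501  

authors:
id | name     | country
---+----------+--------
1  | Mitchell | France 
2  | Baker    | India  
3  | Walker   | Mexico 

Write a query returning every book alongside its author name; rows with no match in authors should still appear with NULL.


LEFT JOIN keeps every row from books (the left table); where author_id has no match in authors, the author columns become NULL. Walk through each book:
  - book 1 (Northern Lights): author_id=2 -> matches Baker
  - book 2 (Hollow Hills): author_id=NULL, no match -> kept with NULL
  - book 3 (Distant Shores): author_id=1 -> matches Mitchell
  - book 4 (The Glass Key): author_id=2 -> matches Baker
All 4 rows appear; 1 has NULL author.

SQL:
SELECT a.title, b.name AS author
FROM books a
LEFT JOIN authors b ON a.author_id = b.id

Result:
title           | author  
----------------+---------
Northern Lights | Baker   
Hollow Hills    | NULL    
Distant Shores  | Mitchell
The Glass Key   | Baker   


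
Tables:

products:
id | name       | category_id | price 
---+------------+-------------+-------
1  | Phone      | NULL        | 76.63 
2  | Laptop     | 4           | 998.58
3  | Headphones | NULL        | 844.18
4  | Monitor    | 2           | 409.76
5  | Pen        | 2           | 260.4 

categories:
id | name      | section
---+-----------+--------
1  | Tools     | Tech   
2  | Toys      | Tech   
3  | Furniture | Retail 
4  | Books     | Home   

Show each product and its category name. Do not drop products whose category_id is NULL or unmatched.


LEFT JOIN keeps every row from products (the left table); where category_id has no match in categories, the category columns become NULL. Walk through each product:
  - product 1 (Phone): category_id=NULL, no match -> kept with NULL
  - product 2 (Laptop): category_id=4 -> matches Books
  - product 3 (Headphones): category_id=NULL, no match -> kept with NULL
  - product 4 (Monitor): category_id=2 -> matches Toys
  - product 5 (Pen): category_id=2 -> matches Toys
All 5 rows appear; 2 have NULL category.

SQL:
SELECT a.name, b.name AS category
FROM products a
LEFT JOIN categories b ON a.category_id = b.id

Result:
name       | category
-----------+---------
Phone      | NULL    
Laptop     | Books   
Headphones | NULL    
Monitor    | Toys    
Pen        | Toys    


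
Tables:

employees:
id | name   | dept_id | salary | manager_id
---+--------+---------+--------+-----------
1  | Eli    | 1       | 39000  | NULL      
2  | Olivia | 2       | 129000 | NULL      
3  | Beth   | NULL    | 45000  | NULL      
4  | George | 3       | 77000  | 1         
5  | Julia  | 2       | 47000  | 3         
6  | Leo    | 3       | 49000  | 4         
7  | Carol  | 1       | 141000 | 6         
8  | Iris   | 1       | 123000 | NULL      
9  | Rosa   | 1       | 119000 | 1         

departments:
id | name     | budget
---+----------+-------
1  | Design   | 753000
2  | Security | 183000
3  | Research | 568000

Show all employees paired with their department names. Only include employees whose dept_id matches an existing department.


INNER JOIN keeps only employees rows whose dept_id matches an id in departments. Walk through each employee:
  - employee 1 (Eli): dept_id=1 -> matches Design
  - employee 2 (Olivia): dept_id=2 -> matches Security
  - employee 3 (Beth): dept_id=NULL, no match -> dropped
  - employee 4 (George): dept_id=3 -> matches Research
  - employee 5 (Julia): dept_id=2 -> matches Security
  - employee 6 (Leo): dept_id=3 -> matches Research
  - employee 7 (Carol): dept_id=1 -> matches Design
  - employee 8 (Iris): dept_id=1 -> matches Design
  - employee 9 (Rosa): dept_id=1 -> matches Design
So 1 of 9 rows is dropped.

SQL:
SELECT a.name, b.name AS department
FROM employees a
INNER JOIN departments b ON a.dept_id = b.id

Result:
name   | department
-------+-----------
Eli    | Design    
Olivia | Security  
George | Research  
Julia  | Security  
Leo    | Research  
Carol  | Design    
Iris   | Design    
Rosa   | Design    


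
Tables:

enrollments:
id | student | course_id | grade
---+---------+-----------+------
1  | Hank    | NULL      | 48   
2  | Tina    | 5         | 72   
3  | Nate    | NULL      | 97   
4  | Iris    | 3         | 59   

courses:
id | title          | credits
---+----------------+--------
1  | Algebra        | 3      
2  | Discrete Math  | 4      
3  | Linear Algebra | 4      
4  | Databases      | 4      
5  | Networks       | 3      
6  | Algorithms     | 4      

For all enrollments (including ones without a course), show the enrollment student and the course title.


LEFT JOIN keeps every row from enrollments (the left table); where course_id has no match in courses, the course columns become NULL. Walk through each enrollment:
  - enrollment 1 (Hank): course_id=NULL, no match -> kept with NULL
  - enrollment 2 (Tina): course_id=5 -> matches Networks
  - enrollment 3 (Nate): course_id=NULL, no match -> kept with NULL
  - enrollment 4 (Iris): course_id=3 -> matches Linear Algebra
All 4 rows appear; 2 have NULL course.

SQL:
SELECT a.student, b.title AS course
FROM enrollments a
LEFT JOIN courses b ON a.course_id = b.id

Result:
student | course        
--------+---------------
Hank    | NULL          
Tina    | Networks      
Nate    | NULL          
Iris    | Linear Algebra


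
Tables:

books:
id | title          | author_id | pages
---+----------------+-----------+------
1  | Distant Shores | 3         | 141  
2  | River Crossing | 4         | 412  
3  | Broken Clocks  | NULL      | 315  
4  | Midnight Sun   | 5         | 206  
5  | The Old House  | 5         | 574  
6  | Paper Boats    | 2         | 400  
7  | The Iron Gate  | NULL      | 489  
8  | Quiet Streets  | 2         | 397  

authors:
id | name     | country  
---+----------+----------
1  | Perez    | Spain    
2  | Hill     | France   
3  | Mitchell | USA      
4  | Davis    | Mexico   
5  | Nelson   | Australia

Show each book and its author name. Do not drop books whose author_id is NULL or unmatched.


LEFT JOIN keeps every row from books (the left table); where author_id has no match in authors, the author columns become NULL. Walk through each book:
  - book 1 (Distant Shores): author_id=3 -> matches Mitchell
  - book 2 (River Crossing): author_id=4 -> matches Davis
  - book 3 (Broken Clocks): author_id=NULL, no match -> kept with NULL
  - book 4 (Midnight Sun): author_id=5 -> matches Nelson
  - book 5 (The Old House): author_id=5 -> matches Nelson
  - book 6 (Paper Boats): author_id=2 -> matches Hill
  - book 7 (The Iron Gate): author_id=NULL, no match -> kept with NULL
  - book 8 (Quiet Streets): author_id=2 -> matches Hill
All 8 rows appear; 2 have NULL author.

SQL:
SELECT a.title, b.name AS author
FROM books a
LEFT JOIN authors b ON a.author_id = b.id

Result:
title          | author  
---------------+---------
Distant Shores | Mitchell
River Crossing | Davis   
Broken Clocks  | NULL    
Midnight Sun   | Nelson  
The Old House  | Nelson  
Paper Boats    | Hill    
The Iron Gate  | NULL    
Quiet Streets  | Hill    


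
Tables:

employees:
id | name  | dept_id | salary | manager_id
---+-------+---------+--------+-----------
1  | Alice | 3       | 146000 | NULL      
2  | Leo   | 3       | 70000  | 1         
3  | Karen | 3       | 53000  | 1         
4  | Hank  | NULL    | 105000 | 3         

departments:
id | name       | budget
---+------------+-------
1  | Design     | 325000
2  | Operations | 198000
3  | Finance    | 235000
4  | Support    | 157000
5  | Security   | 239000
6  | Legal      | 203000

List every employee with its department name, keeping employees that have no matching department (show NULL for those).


LEFT JOIN keeps every row from employees (the left table); where dept_id has no match in departments, the department columns become NULL. Walk through each employee:
  - employee 1 (Alice): dept_id=3 -> matches Finance
  - employee 2 (Leo): dept_id=3 -> matches Finance
  - employee 3 (Karen): dept_id=3 -> matches Finance
  - employee 4 (Hank): dept_id=NULL, no match -> kept with NULL
All 4 rows appear; 1 has NULL department.

SQL:
SELECT a.name, b.name AS department
FROM employees a
LEFT JOIN departments b ON a.dept_id = b.id

Result:
name  | department
------+-----------
Alice | Finance   
Leo   | Finance   
Karen | Finance   
Hank  | NULL      


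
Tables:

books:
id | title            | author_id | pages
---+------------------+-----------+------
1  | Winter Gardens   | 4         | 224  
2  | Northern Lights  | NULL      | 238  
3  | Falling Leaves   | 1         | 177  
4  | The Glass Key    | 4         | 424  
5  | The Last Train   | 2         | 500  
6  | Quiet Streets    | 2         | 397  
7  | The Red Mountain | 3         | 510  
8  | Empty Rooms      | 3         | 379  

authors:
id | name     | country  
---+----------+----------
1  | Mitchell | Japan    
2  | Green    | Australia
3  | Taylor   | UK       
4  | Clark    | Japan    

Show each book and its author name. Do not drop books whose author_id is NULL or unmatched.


LEFT JOIN keeps every row from books (the left table); where author_id has no match in authors, the author columns become NULL. Walk through each book:
  - book 1 (Winter Gardens): author_id=4 -> matches Clark
  - book 2 (Northern Lights): author_id=NULL, no match -> kept with NULL
  - book 3 (Falling Leaves): author_id=1 -> matches Mitchell
  - book 4 (The Glass Key): author_id=4 -> matches Clark
  - book 5 (The Last Train): author_id=2 -> matches Green
  - book 6 (Quiet Streets): author_id=2 -> matches Green
  - book 7 (The Red Mountain): author_id=3 -> matches Taylor
  - book 8 (Empty Rooms): author_id=3 -> matches Taylor
All 8 rows appear; 1 has NULL author.

SQL:
SELECT a.title, b.name AS author
FROM books a
LEFT JOIN authors b ON a.author_id = b.id

Result:
title            | author  
-----------------+---------
Winter Gardens   | Clark   
Northern Lights  | NULL    
Falling Leaves   | Mitchell
The Glass Key    | Clark   
The Last Train   | Green   
Quiet Streets    | Green   
The Red Mountain | Taylor  
Empty Rooms      | Taylor  


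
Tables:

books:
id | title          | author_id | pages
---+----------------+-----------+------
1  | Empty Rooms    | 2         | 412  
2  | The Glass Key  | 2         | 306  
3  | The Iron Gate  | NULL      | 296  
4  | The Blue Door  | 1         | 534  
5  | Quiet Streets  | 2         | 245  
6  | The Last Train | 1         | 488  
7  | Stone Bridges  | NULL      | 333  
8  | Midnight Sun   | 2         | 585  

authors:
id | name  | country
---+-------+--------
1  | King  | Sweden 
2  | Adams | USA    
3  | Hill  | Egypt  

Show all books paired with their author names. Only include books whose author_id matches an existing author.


INNER JOIN keeps only books rows whose author_id matches an id in authors. Walk through each book:
  - book 1 (Empty Rooms): author_id=2 -> matches Adams
  - book 2 (The Glass Key): author_id=2 -> matches Adams
  - book 3 (The Iron Gate): author_id=NULL, no match -> dropped
  - book 4 (The Blue Door): author_id=1 -> matches King
  - book 5 (Quiet Streets): author_id=2 -> matches Adams
  - book 6 (The Last Train): author_id=1 -> matches King
  - book 7 (Stone Bridges): author_id=NULL, no match -> dropped
  - book 8 (Midnight Sun): author_id=2 -> matches Adams
So 2 of 8 rows are dropped.

SQL:
SELECT a.title, b.name AS author
FROM books a
INNER JOIN authors b ON a.author_id = b.id

Result:
title          | author
---------------+-------
Empty Rooms    | Adams 
The Glass Key  | Adams 
The Blue Door  | King  
Quiet Streets  | Adams 
The Last Train | King  
Midnight Sun   | Adams 


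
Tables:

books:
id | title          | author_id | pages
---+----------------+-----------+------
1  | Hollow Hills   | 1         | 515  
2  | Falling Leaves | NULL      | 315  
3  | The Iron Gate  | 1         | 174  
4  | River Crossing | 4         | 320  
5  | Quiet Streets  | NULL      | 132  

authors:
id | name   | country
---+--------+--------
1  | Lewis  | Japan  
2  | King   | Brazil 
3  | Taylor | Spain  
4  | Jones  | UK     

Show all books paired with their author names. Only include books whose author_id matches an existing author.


INNER JOIN keeps only books rows whose author_id matches an id in authors. Walk through each book:
  - book 1 (Hollow Hills): author_id=1 -> matches Lewis
  - book 2 (Falling Leaves): author_id=NULL, no match -> dropped
  - book 3 (The Iron Gate): author_id=1 -> matches Lewis
  - book 4 (River Crossing): author_id=4 -> matches Jones
  - book 5 (Quiet Streets): author_id=NULL, no match -> dropped
So 2 of 5 rows are dropped.

SQL:
SELECT a.title, b.name AS author
FROM books a
INNER JOIN authors b ON a.author_id = b.id

Result:
title          | author
---------------+-------
Hollow Hills   | Lewis 
The Iron Gate  | Lewis 
River Crossing | Jones 
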